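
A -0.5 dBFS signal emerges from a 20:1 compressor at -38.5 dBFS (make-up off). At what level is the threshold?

-40.5 dBFS

Gain reduction = -0.5 − (-38.5) = 38 dB; output overshoot = GR / (R − 1) = 38 / 19 = 2 dB.
Threshold = output − output overshoot = -38.5 − 2 = -40.5 dBFS.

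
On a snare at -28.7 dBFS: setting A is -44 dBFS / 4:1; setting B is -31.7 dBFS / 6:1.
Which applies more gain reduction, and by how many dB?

A: 15.3 dB over, compressed to 3.825 dB over, so 11.475 dB of GR.
B: 3 dB over, compressed to 0.5 dB over, so 2.5 dB of GR.
A reduces 8.975 dB more.

A, by 8.975 dB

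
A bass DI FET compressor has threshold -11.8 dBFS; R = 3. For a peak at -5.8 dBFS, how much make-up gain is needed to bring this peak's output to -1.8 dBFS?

8 dB

Without make-up, output = threshold + overshoot/3 = -11.8 + 2 = -9.8 dBFS.
Gap to target: 8 dB.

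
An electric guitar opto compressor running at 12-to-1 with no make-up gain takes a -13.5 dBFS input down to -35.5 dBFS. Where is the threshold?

-37.5 dBFS

Gain reduction = -13.5 − (-35.5) = 22 dB; output overshoot = GR / (R − 1) = 22 / 11 = 2 dB.
Threshold = output − output overshoot = -35.5 − 2 = -37.5 dBFS.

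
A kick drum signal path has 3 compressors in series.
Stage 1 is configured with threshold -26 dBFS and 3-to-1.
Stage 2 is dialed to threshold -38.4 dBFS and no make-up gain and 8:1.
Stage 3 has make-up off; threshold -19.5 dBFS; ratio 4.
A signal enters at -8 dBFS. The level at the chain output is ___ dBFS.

-36.1 dBFS

Stage 1: overshoot 18 dB → 18/3 = 6 dB → -20 dBFS.
Stage 2: overshoot 18.4 dB → 18.4/8 = 2.3 dB → -36.1 dBFS.
Stage 3: -36.1 dBFS ≤ -19.5 dBFS, so stage 3 doesn't engage; output -36.1 dBFS.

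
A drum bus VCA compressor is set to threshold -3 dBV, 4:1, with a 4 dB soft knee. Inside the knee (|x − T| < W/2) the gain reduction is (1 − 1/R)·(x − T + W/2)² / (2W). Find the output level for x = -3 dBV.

x − T + W/2 = -3 − (-3) + 2 = 2.
GR = (1 − 1/4) × 2² / 8 = 0.75 × 4 / 8 = 0.375 dB.
Output = -3 − 0.375 = -3.375 dBV.

-3.375 dBV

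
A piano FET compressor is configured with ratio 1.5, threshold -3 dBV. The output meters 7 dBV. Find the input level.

The compressed level sits 7 − (-3) = 10 dB over threshold.
Input overshoot = R × output overshoot = 15 dB → input = -3 + 15 = 12 dBV.

12 dBV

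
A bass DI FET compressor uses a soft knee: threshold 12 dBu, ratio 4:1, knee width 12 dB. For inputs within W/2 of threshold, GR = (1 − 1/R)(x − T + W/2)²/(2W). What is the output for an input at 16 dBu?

12.875 dBu

x − T + W/2 = 16 − 12 + 6 = 10.
GR = (1 − 1/4) × 10² / 24 = 0.75 × 100 / 24 = 3.125 dB.
Output = 16 − 3.125 = 12.875 dBu.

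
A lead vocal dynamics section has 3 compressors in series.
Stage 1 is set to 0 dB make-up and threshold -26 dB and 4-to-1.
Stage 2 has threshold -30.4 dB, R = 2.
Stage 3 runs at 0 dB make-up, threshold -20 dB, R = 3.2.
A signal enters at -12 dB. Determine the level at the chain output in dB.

Stage 1: 14 dB above -26 dB, reduced 4:1 to 3.5 dB above → -22.5 dB.
Stage 2: overshoot 7.9 dB → 7.9/2 = 3.95 dB → -26.45 dB.
Stage 3: below threshold (-26.45 ≤ -20); passes unchanged; output -26.45 dB.

-26.45 dB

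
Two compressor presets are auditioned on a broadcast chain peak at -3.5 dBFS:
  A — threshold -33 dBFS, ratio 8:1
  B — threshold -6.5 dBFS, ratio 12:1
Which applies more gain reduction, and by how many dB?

A, by 23.0625 dB

A: 29.5 dB over, compressed to 3.6875 dB over, so 25.8125 dB of GR.
B: 3 dB over, compressed to 0.25 dB over, so 2.75 dB of GR.
A reduces 23.0625 dB more.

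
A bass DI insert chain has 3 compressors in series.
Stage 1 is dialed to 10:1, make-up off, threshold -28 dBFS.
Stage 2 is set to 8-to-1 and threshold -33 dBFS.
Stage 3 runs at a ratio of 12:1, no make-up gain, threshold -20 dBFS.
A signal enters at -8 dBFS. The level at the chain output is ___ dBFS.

-32.125 dBFS

Stage 1: -8 dBFS is 20 dB over -28 dBFS; at 10:1 that becomes 2 dB over, giving -26 dBFS.
Stage 2: overshoot 7 dB → 7/8 = 0.875 dB → -32.125 dBFS.
Stage 3: -32.125 dBFS is at or below the -20 dBFS threshold — no compression; output -32.125 dBFS.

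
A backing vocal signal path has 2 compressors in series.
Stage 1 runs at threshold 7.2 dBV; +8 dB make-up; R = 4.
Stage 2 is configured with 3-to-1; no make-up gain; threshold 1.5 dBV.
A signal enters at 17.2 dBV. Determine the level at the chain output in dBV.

6.9 dBV

Stage 1: 17.2 dBV is 10 dB over 7.2 dBV; at 4:1 that becomes 2.5 dB over, giving 9.7 dBV; +8 dB make-up → 17.7 dBV.
Stage 2: 16.2 dB above 1.5 dBV, reduced 3:1 to 5.4 dB above → 6.9 dBV.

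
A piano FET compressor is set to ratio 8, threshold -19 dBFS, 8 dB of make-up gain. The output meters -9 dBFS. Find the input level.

-3 dBFS

Remove make-up: -9 − 8 = -17 dBFS.
Post-compression overshoot = -17 − (-19) = 2 dB.
Input overshoot = R × output overshoot = 16 dB → input = -19 + 16 = -3 dBFS.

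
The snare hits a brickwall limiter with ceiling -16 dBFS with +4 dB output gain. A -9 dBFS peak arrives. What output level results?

A brickwall limiter is an ∞:1 compressor: any input above the ceiling is clamped to -16 dBFS.
Output gain then adds 4 dB: -16 + 4 = -12 dBFS.

-12 dBFS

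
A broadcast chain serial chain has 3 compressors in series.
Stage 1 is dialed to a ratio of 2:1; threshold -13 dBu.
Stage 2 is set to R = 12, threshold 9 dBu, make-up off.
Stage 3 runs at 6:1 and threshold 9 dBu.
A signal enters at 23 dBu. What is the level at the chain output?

5 dBu

Stage 1: 36 dB above -13 dBu, reduced 2:1 to 18 dB above → 5 dBu.
Stage 2: 5 dBu is at or below the 9 dBu threshold — no compression; output 5 dBu.
Stage 3: 5 dBu is at or below the 9 dBu threshold — no compression; output 5 dBu.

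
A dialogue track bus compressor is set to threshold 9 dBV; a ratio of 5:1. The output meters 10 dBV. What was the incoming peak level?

14 dBV

Post-compression overshoot = 10 − 9 = 1 dB.
Input overshoot = R × output overshoot = 5 dB → input = 9 + 5 = 14 dBV.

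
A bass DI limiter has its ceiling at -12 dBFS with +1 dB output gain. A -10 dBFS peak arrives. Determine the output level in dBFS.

At ∞:1, everything above -12 dBFS is held at the ceiling.
Output gain then adds 1 dB: -12 + 1 = -11 dBFS.

-11 dBFS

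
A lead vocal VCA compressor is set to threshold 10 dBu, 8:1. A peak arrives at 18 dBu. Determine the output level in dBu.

Overshoot: 18 − 10 = 8 dB.
8:1 compression reduces that to 8/8 = 1 dB over.
That puts the output at 11 dBu.

11 dBu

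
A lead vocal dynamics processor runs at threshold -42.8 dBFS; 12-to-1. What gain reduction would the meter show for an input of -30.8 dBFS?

11 dB

-30.8 dBFS exceeds the threshold by 12 dB.
At 12:1, output sits 12/12 = 1 dB above threshold.
So the signal is attenuated by 12 − 1 = 11 dB.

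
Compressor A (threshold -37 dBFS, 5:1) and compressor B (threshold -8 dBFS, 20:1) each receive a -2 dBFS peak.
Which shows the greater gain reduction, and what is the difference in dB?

A, by 22.3 dB

A: GR = 35 − 35/5 = 28 dB.
B: GR = 6 − 6/20 = 5.7 dB.
A reduces 22.3 dB more.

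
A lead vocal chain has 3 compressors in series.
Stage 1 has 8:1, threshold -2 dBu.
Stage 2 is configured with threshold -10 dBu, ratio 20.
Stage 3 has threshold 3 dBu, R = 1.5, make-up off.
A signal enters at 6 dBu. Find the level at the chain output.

-9.55 dBu

Stage 1: 6 dBu is 8 dB over -2 dBu; at 8:1 that becomes 1 dB over, giving -1 dBu.
Stage 2: 9 dB above -10 dBu, reduced 20:1 to 0.45 dB above → -9.55 dBu.
Stage 3: -9.55 dBu ≤ 3 dBu, so stage 3 doesn't engage; output -9.55 dBu.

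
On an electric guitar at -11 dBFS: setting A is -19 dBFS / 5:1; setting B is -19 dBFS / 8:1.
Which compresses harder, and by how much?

B, by 0.6 dB

A: overshoot 8 dB → output overshoot 1.6 dB → GR 6.4 dB.
B: overshoot 8 dB → output overshoot 1 dB → GR 7 dB.
B applies 0.6 dB more gain reduction.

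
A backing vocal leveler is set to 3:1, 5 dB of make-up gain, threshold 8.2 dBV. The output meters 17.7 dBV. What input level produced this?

Before make-up, the level was 17.7 − 5 = 12.7 dBV.
The compressed level sits 12.7 − 8.2 = 4.5 dB over threshold.
Before 3:1 compression the overshoot was 4.5 × 3 = 13.5 dB, so input = 8.2 + 13.5 = 21.7 dBV.

21.7 dBV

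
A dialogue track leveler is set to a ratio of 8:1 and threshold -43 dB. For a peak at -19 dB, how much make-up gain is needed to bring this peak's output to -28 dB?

12 dB

Without make-up, output = threshold + overshoot/8 = -43 + 3 = -40 dB.
Gap to target: 12 dB.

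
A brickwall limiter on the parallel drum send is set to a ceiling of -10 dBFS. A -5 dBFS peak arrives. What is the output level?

-10 dBFS

At ∞:1, everything above -10 dBFS is held at the ceiling.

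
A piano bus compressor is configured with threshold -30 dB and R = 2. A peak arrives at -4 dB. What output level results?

-4 dB sits 26 dB over threshold.
2:1 compression reduces that to 26/2 = 13 dB over.
Output = -30 + 13 = -17 dB.

-17 dB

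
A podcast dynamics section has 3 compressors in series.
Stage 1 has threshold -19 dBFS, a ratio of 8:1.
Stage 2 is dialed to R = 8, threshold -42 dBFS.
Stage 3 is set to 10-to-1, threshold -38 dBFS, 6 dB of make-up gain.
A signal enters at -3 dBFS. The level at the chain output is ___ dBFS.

Stage 1: -3 dBFS is 16 dB over -19 dBFS; at 8:1 that becomes 2 dB over, giving -17 dBFS.
Stage 2: -17 dBFS is 25 dB over -42 dBFS; at 8:1 that becomes 3.125 dB over, giving -38.875 dBFS.
Stage 3: below threshold (-38.875 ≤ -38); passes unchanged; make-up brings it to -32.875 dBFS.

-32.875 dBFS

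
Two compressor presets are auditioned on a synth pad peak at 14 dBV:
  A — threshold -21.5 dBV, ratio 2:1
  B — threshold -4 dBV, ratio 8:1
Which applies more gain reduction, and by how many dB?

A: 35.5 dB over, compressed to 17.75 dB over, so 17.75 dB of GR.
B: 18 dB over, compressed to 2.25 dB over, so 15.75 dB of GR.
A applies 2 dB more gain reduction.

A, by 2 dB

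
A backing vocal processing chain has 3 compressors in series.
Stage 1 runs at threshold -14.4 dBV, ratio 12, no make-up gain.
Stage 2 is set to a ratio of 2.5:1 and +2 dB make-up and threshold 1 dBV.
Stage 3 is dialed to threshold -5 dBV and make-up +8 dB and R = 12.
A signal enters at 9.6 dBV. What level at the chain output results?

-2.4 dBV

Stage 1: 9.6 dBV is 24 dB over -14.4 dBV; at 12:1 that becomes 2 dB over, giving -12.4 dBV.
Stage 2: below threshold (-12.4 ≤ 1); passes unchanged; make-up brings it to -10.4 dBV.
Stage 3: below threshold (-10.4 ≤ -5); passes unchanged; make-up brings it to -2.4 dBV.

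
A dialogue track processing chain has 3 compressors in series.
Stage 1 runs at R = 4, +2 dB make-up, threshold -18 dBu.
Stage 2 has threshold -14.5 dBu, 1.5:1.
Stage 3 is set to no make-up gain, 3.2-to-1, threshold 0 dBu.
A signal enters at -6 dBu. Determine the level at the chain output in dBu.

Stage 1: 12 dB above -18 dBu, reduced 4:1 to 3 dB above → -15 dBu; +2 dB make-up → -13 dBu.
Stage 2: 1.5 dB above -14.5 dBu, reduced 1.5:1 to 1 dB above → -13.5 dBu.
Stage 3: -13.5 dBu is at or below the 0 dBu threshold — no compression; output -13.5 dBu.

-13.5 dBu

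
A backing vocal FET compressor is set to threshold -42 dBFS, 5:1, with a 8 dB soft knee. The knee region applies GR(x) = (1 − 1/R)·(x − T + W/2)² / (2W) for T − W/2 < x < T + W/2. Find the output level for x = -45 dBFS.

-45.05 dBFS

x − T + W/2 = -45 − (-42) + 4 = 1.
GR = (1 − 1/5) × 1² / 16 = 0.8 × 1 / 16 = 0.05 dB.
Output = -45 − 0.05 = -45.05 dBFS.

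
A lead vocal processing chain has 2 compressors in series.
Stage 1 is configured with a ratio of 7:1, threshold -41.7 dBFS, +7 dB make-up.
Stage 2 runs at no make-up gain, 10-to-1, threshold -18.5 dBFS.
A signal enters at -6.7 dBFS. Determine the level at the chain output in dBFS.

-29.7 dBFS

Stage 1: 35 dB above -41.7 dBFS, reduced 7:1 to 5 dB above → -36.7 dBFS; +7 dB make-up → -29.7 dBFS.
Stage 2: -29.7 dBFS ≤ -18.5 dBFS, so stage 2 doesn't engage; output -29.7 dBFS.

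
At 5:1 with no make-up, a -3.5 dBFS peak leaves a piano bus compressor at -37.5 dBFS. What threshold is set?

Let T be the threshold. Output overshoot = (input overshoot)/R, so -37.5 − T = (-3.5 − T)/5.
5·(-37.5 − T) = -3.5 − T → 4·T = -187.5 − (-3.5) = -184.
T = -184/4 = -46 dBFS.

-46 dBFS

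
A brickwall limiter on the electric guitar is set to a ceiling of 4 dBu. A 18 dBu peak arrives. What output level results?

At ∞:1, everything above 4 dBu is held at the ceiling.

4 dBu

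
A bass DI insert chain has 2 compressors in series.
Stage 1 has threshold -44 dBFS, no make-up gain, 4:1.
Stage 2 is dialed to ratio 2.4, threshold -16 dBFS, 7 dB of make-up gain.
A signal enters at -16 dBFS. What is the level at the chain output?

-30 dBFS

Stage 1: overshoot 28 dB → 28/4 = 7 dB → -37 dBFS.
Stage 2: below threshold (-37 ≤ -16); passes unchanged; make-up brings it to -30 dBFS.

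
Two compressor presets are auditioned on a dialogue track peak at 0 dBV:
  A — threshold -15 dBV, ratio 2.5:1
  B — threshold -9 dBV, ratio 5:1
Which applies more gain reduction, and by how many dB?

A, by 1.8 dB

A: 15 dB over, compressed to 6 dB over, so 9 dB of GR.
B: 9 dB over, compressed to 1.8 dB over, so 7.2 dB of GR.
A reduces 1.8 dB more.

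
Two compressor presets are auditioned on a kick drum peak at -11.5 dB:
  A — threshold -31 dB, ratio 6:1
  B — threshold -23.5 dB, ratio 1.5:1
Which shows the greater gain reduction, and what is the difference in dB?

A: 19.5 dB over, compressed to 3.25 dB over, so 16.25 dB of GR.
B: 12 dB over, compressed to 8 dB over, so 4 dB of GR.
A reduces 12.25 dB more.

A, by 12.25 dB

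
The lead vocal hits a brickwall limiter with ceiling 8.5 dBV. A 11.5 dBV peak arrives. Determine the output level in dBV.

8.5 dBV

A brickwall limiter is an ∞:1 compressor: any input above the ceiling is clamped to 8.5 dBV.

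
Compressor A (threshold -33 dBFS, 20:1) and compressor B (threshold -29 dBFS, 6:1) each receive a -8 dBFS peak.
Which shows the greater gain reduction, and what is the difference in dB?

A, by 6.25 dB

A: overshoot 25 dB → output overshoot 1.25 dB → GR 23.75 dB.
B: overshoot 21 dB → output overshoot 3.5 dB → GR 17.5 dB.
Difference: 6.25 dB in favour of A.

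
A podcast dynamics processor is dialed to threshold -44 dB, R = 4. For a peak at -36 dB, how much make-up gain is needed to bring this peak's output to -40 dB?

2 dB

The peak compresses to -44 + 8/4 = -42 dB.
To reach -40 dB requires -40 − (-42) = 2 dB of make-up.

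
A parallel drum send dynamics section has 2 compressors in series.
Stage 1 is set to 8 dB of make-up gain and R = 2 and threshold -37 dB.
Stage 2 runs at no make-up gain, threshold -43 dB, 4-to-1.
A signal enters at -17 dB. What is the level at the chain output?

-37 dB

Stage 1: -17 dB is 20 dB over -37 dB; at 2:1 that becomes 10 dB over, giving -27 dB; +8 dB make-up → -19 dB.
Stage 2: overshoot 24 dB → 24/4 = 6 dB → -37 dB.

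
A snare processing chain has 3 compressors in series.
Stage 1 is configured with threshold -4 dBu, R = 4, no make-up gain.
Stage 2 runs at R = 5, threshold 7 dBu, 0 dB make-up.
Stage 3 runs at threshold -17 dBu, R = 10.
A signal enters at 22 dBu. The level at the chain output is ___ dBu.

Stage 1: 22 dBu is 26 dB over -4 dBu; at 4:1 that becomes 6.5 dB over, giving 2.5 dBu.
Stage 2: 2.5 dBu ≤ 7 dBu, so stage 2 doesn't engage; output 2.5 dBu.
Stage 3: overshoot 19.5 dB → 19.5/10 = 1.95 dB → -15.05 dBu.

-15.05 dBu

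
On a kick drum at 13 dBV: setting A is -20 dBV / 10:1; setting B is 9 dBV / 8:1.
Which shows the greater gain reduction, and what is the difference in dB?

A, by 26.2 dB

A: GR = 33 − 33/10 = 29.7 dB.
B: GR = 4 − 4/8 = 3.5 dB.
A applies 26.2 dB more gain reduction.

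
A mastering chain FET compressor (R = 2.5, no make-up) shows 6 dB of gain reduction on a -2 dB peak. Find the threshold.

-12 dB

Let T be the threshold. Output overshoot = (input overshoot)/R, so -8 − T = (-2 − T)/2.5.
2.5·(-8 − T) = -2 − T → 1.5·T = -20 − (-2) = -18.
T = -18/1.5 = -12 dB.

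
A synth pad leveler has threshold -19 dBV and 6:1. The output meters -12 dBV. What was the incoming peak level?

The compressed level sits -12 − (-19) = 7 dB over threshold.
Before 6:1 compression the overshoot was 7 × 6 = 42 dB, so input = -19 + 42 = 23 dBV.

23 dBV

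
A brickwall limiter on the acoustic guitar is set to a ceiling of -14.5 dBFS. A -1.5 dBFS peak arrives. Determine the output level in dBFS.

At ∞:1, everything above -14.5 dBFS is held at the ceiling.

-14.5 dBFS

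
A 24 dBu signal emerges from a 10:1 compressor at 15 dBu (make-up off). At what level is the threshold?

14 dBu

Gain reduction = 24 − 15 = 9 dB; output overshoot = GR / (R − 1) = 9 / 9 = 1 dB.
Threshold = output − output overshoot = 15 − 1 = 14 dBu.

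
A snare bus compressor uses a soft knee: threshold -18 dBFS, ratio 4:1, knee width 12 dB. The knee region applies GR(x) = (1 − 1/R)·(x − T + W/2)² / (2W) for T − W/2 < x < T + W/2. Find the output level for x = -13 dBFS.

x − T + W/2 = -13 − (-18) + 6 = 11.
GR = (1 − 1/4) × 11² / 24 = 0.75 × 121 / 24 = 3.78125 dB.
Output = -13 − 3.78125 = -16.78125 dBFS.

-16.78125 dBFS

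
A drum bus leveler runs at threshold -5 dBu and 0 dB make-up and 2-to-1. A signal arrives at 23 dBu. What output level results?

The input is 28 dB above the -5 dBu threshold.
At 2:1 the overshoot is divided by 2, leaving 14 dB above threshold.
Output = -5 + 14 = 9 dBu.

9 dBu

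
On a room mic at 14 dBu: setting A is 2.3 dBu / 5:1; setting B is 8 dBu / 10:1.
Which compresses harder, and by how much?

A, by 3.96 dB

A: GR = 11.7 − 11.7/5 = 9.36 dB.
B: GR = 6 − 6/10 = 5.4 dB.
Difference: 3.96 dB in favour of A.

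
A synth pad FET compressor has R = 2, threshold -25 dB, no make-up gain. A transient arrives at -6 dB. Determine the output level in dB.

-15.5 dB

-6 dB sits 19 dB over threshold.
At 2:1 the overshoot is divided by 2, leaving 9.5 dB above threshold.
Output = -25 + 9.5 = -15.5 dB.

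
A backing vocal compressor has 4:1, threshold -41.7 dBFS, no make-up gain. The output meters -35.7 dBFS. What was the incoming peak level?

-17.7 dBFS

Post-compression overshoot = -35.7 − (-41.7) = 6 dB.
Undo the ratio: input overshoot = 6 × 4 = 24 dB, giving input = -17.7 dBFS.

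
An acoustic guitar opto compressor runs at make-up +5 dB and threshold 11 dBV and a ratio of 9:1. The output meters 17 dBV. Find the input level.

20 dBV

Before make-up, the level was 17 − 5 = 12 dBV.
Post-compression overshoot = 12 − 11 = 1 dB.
Undo the ratio: input overshoot = 1 × 9 = 9 dB, giving input = 20 dBV.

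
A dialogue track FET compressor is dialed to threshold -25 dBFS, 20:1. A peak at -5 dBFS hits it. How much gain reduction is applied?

The signal is 20 dB above threshold.
After 20:1 compression the overshoot becomes 20/20 = 1 dB.
Gain reduction = 20 − 1 = 19 dB.

19 dB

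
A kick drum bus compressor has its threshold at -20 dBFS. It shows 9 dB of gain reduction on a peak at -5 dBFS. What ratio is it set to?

2.5:1

Input overshoot = -5 − (-20) = 15 dB.
Output overshoot = 15 − 9 = 6 dB.
Ratio = input overshoot / output overshoot = 15 / 6 = 2.5.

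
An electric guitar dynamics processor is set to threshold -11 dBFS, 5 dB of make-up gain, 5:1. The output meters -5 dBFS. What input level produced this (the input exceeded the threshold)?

-6 dBFS

Stripping the +5 dB make-up gives -10 dBFS at the gain stage.
That's 1 dB above the -11 dBFS threshold.
Input overshoot = R × output overshoot = 5 dB → input = -11 + 5 = -6 dBFS.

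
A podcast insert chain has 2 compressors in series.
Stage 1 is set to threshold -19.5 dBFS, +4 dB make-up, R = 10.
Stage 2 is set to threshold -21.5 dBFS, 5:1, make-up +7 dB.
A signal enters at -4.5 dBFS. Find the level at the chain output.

Stage 1: 15 dB above -19.5 dBFS, reduced 10:1 to 1.5 dB above → -18 dBFS; +4 dB make-up → -14 dBFS.
Stage 2: 7.5 dB above -21.5 dBFS, reduced 5:1 to 1.5 dB above → -20 dBFS; +7 dB make-up → -13 dBFS.

-13 dBFS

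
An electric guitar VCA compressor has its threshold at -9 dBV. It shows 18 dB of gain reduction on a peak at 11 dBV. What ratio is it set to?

10:1

Input overshoot = 11 − (-9) = 20 dB.
Output overshoot = 20 − 18 = 2 dB.
Ratio = input overshoot / output overshoot = 20 / 2 = 10.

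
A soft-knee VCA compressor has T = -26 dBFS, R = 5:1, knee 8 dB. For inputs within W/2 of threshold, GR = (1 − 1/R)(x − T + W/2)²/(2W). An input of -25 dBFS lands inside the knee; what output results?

x − T + W/2 = -25 − (-26) + 4 = 5.
GR = (1 − 1/5) × 5² / 16 = 0.8 × 25 / 16 = 1.25 dB.
Output = -25 − 1.25 = -26.25 dBFS.

-26.25 dBFS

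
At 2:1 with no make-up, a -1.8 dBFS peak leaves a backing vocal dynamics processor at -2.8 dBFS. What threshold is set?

-3.8 dBFS

Input is 2 dB above T (since output overshoot × R = input overshoot: (-2.8 − T)·2 = -1.8 − T gives T = -3.8 dBFS).
Check: -3.8 + (-1.8 − (-3.8))/2 = -3.8 + 1 = -2.8 dBFS. ✓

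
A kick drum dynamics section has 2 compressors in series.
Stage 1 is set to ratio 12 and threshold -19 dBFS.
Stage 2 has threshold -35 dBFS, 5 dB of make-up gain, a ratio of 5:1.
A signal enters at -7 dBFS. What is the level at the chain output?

-26.6 dBFS

Stage 1: overshoot 12 dB → 12/12 = 1 dB → -18 dBFS.
Stage 2: -18 dBFS is 17 dB over -35 dBFS; at 5:1 that becomes 3.4 dB over, giving -31.6 dBFS; +5 dB make-up → -26.6 dBFS.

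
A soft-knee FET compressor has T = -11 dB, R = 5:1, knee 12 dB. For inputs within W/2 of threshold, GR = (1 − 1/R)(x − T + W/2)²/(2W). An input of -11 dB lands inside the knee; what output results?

-12.2 dB

x − T + W/2 = -11 − (-11) + 6 = 6.
GR = (1 − 1/5) × 6² / 24 = 0.8 × 36 / 24 = 1.2 dB.
Output = -11 − 1.2 = -12.2 dB.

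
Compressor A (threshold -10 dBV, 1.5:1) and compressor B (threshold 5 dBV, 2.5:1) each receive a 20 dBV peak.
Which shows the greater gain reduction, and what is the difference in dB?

A, by 1 dB

A: overshoot 30 dB → output overshoot 20 dB → GR 10 dB.
B: overshoot 15 dB → output overshoot 6 dB → GR 9 dB.
A reduces 1 dB more.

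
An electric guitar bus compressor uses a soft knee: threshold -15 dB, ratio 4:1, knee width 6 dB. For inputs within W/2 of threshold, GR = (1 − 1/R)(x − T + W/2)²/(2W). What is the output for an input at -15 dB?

x − T + W/2 = -15 − (-15) + 3 = 3.
GR = (1 − 1/4) × 3² / 12 = 0.75 × 9 / 12 = 0.5625 dB.
Output = -15 − 0.5625 = -15.5625 dB.

-15.5625 dB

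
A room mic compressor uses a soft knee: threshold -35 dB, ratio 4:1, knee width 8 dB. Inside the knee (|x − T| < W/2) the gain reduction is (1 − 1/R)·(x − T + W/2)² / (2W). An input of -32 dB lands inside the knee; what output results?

-34.296875 dB

x − T + W/2 = -32 − (-35) + 4 = 7.
GR = (1 − 1/4) × 7² / 16 = 0.75 × 49 / 16 = 2.296875 dB.
Output = -32 − 2.296875 = -34.296875 dB.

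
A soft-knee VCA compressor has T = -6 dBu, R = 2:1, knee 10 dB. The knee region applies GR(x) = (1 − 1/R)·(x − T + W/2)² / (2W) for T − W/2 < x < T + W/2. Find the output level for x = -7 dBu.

x − T + W/2 = -7 − (-6) + 5 = 4.
GR = (1 − 1/2) × 4² / 20 = 0.5 × 16 / 20 = 0.4 dB.
Output = -7 − 0.4 = -7.4 dBu.

-7.4 dBu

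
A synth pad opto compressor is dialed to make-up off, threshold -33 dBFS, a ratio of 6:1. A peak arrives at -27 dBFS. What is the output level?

Overshoot: -27 − (-33) = 6 dB.
6:1 compression reduces that to 6/6 = 1 dB over.
Output = -33 + 1 = -32 dBFS.

-32 dBFS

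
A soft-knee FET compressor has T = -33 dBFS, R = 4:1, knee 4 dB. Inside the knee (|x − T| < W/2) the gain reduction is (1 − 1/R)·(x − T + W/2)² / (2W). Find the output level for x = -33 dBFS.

-33.375 dBFS

x − T + W/2 = -33 − (-33) + 2 = 2.
GR = (1 − 1/4) × 2² / 8 = 0.75 × 4 / 8 = 0.375 dB.
Output = -33 − 0.375 = -33.375 dBFS.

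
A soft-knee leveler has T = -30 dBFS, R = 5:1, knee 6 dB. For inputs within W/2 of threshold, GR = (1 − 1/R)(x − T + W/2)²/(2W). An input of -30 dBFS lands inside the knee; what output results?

x − T + W/2 = -30 − (-30) + 3 = 3.
GR = (1 − 1/5) × 3² / 12 = 0.8 × 9 / 12 = 0.6 dB.
Output = -30 − 0.6 = -30.6 dBFS.

-30.6 dBFS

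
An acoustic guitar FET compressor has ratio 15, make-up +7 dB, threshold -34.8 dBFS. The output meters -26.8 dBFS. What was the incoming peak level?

Remove make-up: -26.8 − 7 = -33.8 dBFS.
The compressed level sits -33.8 − (-34.8) = 1 dB over threshold.
Undo the ratio: input overshoot = 1 × 15 = 15 dB, giving input = -19.8 dBFS.

-19.8 dBFS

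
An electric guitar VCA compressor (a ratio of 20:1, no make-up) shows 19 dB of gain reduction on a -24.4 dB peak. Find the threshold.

-44.4 dB

Let T be the threshold. Output overshoot = (input overshoot)/R, so -43.4 − T = (-24.4 − T)/20.
20·(-43.4 − T) = -24.4 − T → 19·T = -868 − (-24.4) = -843.6.
T = -843.6/19 = -44.4 dB.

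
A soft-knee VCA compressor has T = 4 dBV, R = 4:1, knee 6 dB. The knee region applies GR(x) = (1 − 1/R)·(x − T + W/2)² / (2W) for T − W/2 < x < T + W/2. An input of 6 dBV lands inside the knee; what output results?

x − T + W/2 = 6 − 4 + 3 = 5.
GR = (1 − 1/4) × 5² / 12 = 0.75 × 25 / 12 = 1.5625 dB.
Output = 6 − 1.5625 = 4.4375 dBV.

4.4375 dBV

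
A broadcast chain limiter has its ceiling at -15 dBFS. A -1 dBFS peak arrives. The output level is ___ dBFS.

A brickwall limiter is an ∞:1 compressor: any input above the ceiling is clamped to -15 dBFS.

-15 dBFS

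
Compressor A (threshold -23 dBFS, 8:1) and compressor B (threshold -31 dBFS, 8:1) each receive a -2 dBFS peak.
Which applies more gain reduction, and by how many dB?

A: overshoot 21 dB → output overshoot 2.625 dB → GR 18.375 dB.
B: overshoot 29 dB → output overshoot 3.625 dB → GR 25.375 dB.
B reduces 7 dB more.

B, by 7 dB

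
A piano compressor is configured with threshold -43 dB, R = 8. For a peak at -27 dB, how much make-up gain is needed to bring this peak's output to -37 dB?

The peak compresses to -43 + 16/8 = -41 dB.
To reach -37 dB requires -37 − (-41) = 4 dB of make-up.

4 dB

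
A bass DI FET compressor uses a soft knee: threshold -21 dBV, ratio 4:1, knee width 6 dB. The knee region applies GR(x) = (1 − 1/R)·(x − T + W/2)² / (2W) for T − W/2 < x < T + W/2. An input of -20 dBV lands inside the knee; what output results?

-21 dBV

x − T + W/2 = -20 − (-21) + 3 = 4.
GR = (1 − 1/4) × 4² / 12 = 0.75 × 16 / 12 = 1 dB.
Output = -20 − 1 = -21 dBV.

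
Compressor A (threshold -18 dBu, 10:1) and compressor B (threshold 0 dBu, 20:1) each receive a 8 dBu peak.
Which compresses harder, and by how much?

A, by 15.8 dB

A: overshoot 26 dB → output overshoot 2.6 dB → GR 23.4 dB.
B: overshoot 8 dB → output overshoot 0.4 dB → GR 7.6 dB.
A applies 15.8 dB more gain reduction.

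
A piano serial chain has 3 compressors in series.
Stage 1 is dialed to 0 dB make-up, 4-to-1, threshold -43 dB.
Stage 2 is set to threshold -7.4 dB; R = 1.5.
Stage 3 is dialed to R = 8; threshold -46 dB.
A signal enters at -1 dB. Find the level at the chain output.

-44.3125 dB

Stage 1: 42 dB above -43 dB, reduced 4:1 to 10.5 dB above → -32.5 dB.
Stage 2: below threshold (-32.5 ≤ -7.4); passes unchanged; output -32.5 dB.
Stage 3: overshoot 13.5 dB → 13.5/8 = 1.6875 dB → -44.3125 dB.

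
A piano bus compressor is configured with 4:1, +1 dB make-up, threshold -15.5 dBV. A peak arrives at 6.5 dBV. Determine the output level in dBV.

-9 dBV

Overshoot: 6.5 − (-15.5) = 22 dB.
At 4:1 the overshoot is divided by 4, leaving 5.5 dB above threshold.
That puts the output at -10 dBV; make-up adds 1 dB, giving -9 dBV.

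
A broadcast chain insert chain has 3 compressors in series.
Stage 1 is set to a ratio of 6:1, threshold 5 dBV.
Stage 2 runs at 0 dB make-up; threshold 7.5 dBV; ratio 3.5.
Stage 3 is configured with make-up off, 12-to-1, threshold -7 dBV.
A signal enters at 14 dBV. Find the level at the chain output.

-5.875 dBV

Stage 1: 9 dB above 5 dBV, reduced 6:1 to 1.5 dB above → 6.5 dBV.
Stage 2: below threshold (6.5 ≤ 7.5); passes unchanged; output 6.5 dBV.
Stage 3: 6.5 dBV is 13.5 dB over -7 dBV; at 12:1 that becomes 1.125 dB over, giving -5.875 dBV.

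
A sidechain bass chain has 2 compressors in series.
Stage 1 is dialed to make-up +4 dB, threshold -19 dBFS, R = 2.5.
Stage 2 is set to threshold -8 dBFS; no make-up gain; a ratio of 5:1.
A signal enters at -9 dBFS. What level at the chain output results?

-11 dBFS

Stage 1: -9 dBFS is 10 dB over -19 dBFS; at 2.5:1 that becomes 4 dB over, giving -15 dBFS; +4 dB make-up → -11 dBFS.
Stage 2: -11 dBFS ≤ -8 dBFS, so stage 2 doesn't engage; output -11 dBFS.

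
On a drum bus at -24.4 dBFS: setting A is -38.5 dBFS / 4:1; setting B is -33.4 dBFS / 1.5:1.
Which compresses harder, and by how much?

A, by 7.575 dB

A: GR = 14.1 − 14.1/4 = 10.575 dB.
B: GR = 9 − 9/1.5 = 3 dB.
A reduces 7.575 dB more.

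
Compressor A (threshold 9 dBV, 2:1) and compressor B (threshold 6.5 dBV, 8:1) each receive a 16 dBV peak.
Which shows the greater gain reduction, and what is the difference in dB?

A: GR = 7 − 7/2 = 3.5 dB.
B: GR = 9.5 − 9.5/8 = 8.3125 dB.
B applies 4.8125 dB more gain reduction.

B, by 4.8125 dB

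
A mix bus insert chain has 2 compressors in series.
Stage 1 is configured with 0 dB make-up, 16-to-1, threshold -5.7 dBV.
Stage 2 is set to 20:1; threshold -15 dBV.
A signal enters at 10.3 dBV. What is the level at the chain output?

-14.485 dBV

Stage 1: overshoot 16 dB → 16/16 = 1 dB → -4.7 dBV.
Stage 2: 10.3 dB above -15 dBV, reduced 20:1 to 0.515 dB above → -14.485 dBV.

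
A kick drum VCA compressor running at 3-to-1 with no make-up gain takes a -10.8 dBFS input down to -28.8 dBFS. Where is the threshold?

Let T be the threshold. Output overshoot = (input overshoot)/R, so -28.8 − T = (-10.8 − T)/3.
3·(-28.8 − T) = -10.8 − T → 2·T = -86.4 − (-10.8) = -75.6.
T = -75.6/2 = -37.8 dBFS.

-37.8 dBFS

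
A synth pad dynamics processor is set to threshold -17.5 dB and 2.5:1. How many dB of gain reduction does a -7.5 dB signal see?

The signal is 10 dB above threshold.
After 2.5:1 compression the overshoot becomes 10/2.5 = 4 dB.
So the signal is attenuated by 10 − 4 = 6 dB.

6 dB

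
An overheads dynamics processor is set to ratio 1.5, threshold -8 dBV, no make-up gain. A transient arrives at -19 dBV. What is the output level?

-19 dBV is 11 dB below the -8 dBV threshold, so no gain reduction is applied.
Output = input = -19 dBV.

-19 dBV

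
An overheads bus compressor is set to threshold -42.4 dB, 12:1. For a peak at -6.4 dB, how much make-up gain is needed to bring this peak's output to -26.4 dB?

13 dB

Without make-up, output = threshold + overshoot/12 = -42.4 + 3 = -39.4 dB.
Gap to target: 13 dB.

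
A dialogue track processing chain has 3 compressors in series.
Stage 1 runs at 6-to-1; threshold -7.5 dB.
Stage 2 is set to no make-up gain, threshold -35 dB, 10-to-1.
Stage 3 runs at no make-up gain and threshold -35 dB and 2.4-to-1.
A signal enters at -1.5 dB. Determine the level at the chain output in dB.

-33.8125 dB

Stage 1: 6 dB above -7.5 dB, reduced 6:1 to 1 dB above → -6.5 dB.
Stage 2: 28.5 dB above -35 dB, reduced 10:1 to 2.85 dB above → -32.15 dB.
Stage 3: -32.15 dB is 2.85 dB over -35 dB; at 2.4:1 that becomes 1.1875 dB over, giving -33.8125 dB.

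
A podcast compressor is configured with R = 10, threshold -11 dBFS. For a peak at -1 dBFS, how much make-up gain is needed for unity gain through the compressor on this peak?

The peak compresses to -11 + 10/10 = -10 dBFS.
To reach -1 dBFS requires -1 − (-10) = 9 dB of make-up.

9 dB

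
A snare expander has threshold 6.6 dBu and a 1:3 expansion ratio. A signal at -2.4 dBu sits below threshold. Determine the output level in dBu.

-20.4 dBu

Undershoot = 6.6 − (-2.4) = 9 dB.
At 1:3, that expands to 27 dB under threshold.
Output = 6.6 − 27 = -20.4 dBu.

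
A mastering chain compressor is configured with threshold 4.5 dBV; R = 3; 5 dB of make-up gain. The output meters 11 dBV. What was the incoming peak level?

Remove make-up: 11 − 5 = 6 dBV.
The compressed level sits 6 − 4.5 = 1.5 dB over threshold.
Before 3:1 compression the overshoot was 1.5 × 3 = 4.5 dB, so input = 4.5 + 4.5 = 9 dBV.

9 dBV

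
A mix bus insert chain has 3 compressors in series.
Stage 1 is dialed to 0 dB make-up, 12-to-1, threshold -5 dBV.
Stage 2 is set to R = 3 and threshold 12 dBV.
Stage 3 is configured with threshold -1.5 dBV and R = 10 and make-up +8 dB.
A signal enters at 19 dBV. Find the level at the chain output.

5 dBV

Stage 1: 19 dBV is 24 dB over -5 dBV; at 12:1 that becomes 2 dB over, giving -3 dBV.
Stage 2: below threshold (-3 ≤ 12); passes unchanged; output -3 dBV.
Stage 3: below threshold (-3 ≤ -1.5); passes unchanged; make-up brings it to 5 dBV.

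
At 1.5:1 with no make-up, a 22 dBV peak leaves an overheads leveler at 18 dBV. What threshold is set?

10 dBV

Gain reduction = 22 − 18 = 4 dB; output overshoot = GR / (R − 1) = 4 / 0.5 = 8 dB.
Threshold = output − output overshoot = 18 − 8 = 10 dBV.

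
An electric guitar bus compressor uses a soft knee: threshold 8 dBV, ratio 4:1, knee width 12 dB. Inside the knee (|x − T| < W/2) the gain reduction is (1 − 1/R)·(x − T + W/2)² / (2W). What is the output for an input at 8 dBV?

6.875 dBV

x − T + W/2 = 8 − 8 + 6 = 6.
GR = (1 − 1/4) × 6² / 24 = 0.75 × 36 / 24 = 1.125 dB.
Output = 8 − 1.125 = 6.875 dBV.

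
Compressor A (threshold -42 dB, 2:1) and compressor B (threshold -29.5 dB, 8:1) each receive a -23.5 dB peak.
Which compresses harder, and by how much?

A, by 4 dB

A: GR = 18.5 − 18.5/2 = 9.25 dB.
B: GR = 6 − 6/8 = 5.25 dB.
Difference: 4 dB in favour of A.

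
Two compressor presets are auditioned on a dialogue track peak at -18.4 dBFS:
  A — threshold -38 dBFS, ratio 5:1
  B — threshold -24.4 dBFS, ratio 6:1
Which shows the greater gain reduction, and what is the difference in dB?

A: overshoot 19.6 dB → output overshoot 3.92 dB → GR 15.68 dB.
B: overshoot 6 dB → output overshoot 1 dB → GR 5 dB.
Difference: 10.68 dB in favour of A.

A, by 10.68 dB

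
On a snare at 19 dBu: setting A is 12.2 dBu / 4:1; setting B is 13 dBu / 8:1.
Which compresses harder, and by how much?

B, by 0.15 dB

A: 6.8 dB over, compressed to 1.7 dB over, so 5.1 dB of GR.
B: 6 dB over, compressed to 0.75 dB over, so 5.25 dB of GR.
B reduces 0.15 dB more.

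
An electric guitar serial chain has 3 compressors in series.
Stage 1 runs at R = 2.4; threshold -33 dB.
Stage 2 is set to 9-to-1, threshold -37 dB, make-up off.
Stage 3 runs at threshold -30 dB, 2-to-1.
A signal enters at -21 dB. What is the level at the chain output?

-36 dB

Stage 1: 12 dB above -33 dB, reduced 2.4:1 to 5 dB above → -28 dB.
Stage 2: 9 dB above -37 dB, reduced 9:1 to 1 dB above → -36 dB.
Stage 3: -36 dB ≤ -30 dB, so stage 3 doesn't engage; output -36 dB.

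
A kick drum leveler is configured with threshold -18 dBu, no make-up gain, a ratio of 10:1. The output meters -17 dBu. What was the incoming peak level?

That's 1 dB above the -18 dBu threshold.
Before 10:1 compression the overshoot was 1 × 10 = 10 dB, so input = -18 + 10 = -8 dBu.

-8 dBu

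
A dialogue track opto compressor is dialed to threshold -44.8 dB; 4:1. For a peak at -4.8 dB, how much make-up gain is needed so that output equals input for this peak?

30 dB

Without make-up, output = threshold + overshoot/4 = -44.8 + 10 = -34.8 dB.
Gap to target: 30 dB.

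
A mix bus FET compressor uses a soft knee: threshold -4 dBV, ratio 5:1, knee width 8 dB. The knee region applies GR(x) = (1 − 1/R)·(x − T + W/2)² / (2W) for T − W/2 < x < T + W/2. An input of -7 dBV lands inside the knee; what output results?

x − T + W/2 = -7 − (-4) + 4 = 1.
GR = (1 − 1/5) × 1² / 16 = 0.8 × 1 / 16 = 0.05 dB.
Output = -7 − 0.05 = -7.05 dBV.

-7.05 dBV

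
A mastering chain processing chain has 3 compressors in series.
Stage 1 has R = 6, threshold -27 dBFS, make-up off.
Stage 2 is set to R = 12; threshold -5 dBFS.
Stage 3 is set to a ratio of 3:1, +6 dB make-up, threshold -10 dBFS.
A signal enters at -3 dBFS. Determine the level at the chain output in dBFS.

-17 dBFS

Stage 1: -3 dBFS is 24 dB over -27 dBFS; at 6:1 that becomes 4 dB over, giving -23 dBFS.
Stage 2: below threshold (-23 ≤ -5); passes unchanged; output -23 dBFS.
Stage 3: -23 dBFS is at or below the -10 dBFS threshold — no compression; make-up brings it to -17 dBFS.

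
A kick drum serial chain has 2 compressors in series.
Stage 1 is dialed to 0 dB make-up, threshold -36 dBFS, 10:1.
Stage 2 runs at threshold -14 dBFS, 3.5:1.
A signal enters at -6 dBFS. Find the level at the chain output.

-33 dBFS

Stage 1: -6 dBFS is 30 dB over -36 dBFS; at 10:1 that becomes 3 dB over, giving -33 dBFS.
Stage 2: -33 dBFS ≤ -14 dBFS, so stage 2 doesn't engage; output -33 dBFS.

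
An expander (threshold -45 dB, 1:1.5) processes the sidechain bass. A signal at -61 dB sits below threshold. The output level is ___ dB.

-69 dB

Below threshold, a 1:1.5 expander applies gain = (1.5−1)×(T − x) of attenuation.
(1.5−1) × 16 = 8 dB, so output = -61 − 8 = -69 dB.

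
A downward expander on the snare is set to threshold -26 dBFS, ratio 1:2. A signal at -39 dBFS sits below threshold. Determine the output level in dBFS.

-52 dBFS

Below threshold, a 1:2 expander applies gain = (2−1)×(T − x) of attenuation.
(2−1) × 13 = 13 dB, so output = -39 − 13 = -52 dBFS.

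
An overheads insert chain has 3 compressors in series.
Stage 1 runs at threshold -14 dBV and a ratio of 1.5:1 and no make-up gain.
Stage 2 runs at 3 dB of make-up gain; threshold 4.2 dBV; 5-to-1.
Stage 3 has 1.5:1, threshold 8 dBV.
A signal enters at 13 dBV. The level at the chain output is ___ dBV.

Stage 1: 13 dBV is 27 dB over -14 dBV; at 1.5:1 that becomes 18 dB over, giving 4 dBV.
Stage 2: 4 dBV ≤ 4.2 dBV, so stage 2 doesn't engage; make-up brings it to 7 dBV.
Stage 3: below threshold (7 ≤ 8); passes unchanged; output 7 dBV.

7 dBV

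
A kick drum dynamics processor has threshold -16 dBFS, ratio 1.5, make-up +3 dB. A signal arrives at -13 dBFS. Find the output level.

The input is 3 dB above the -16 dBFS threshold.
The 3 dB excess becomes 2 dB after 1.5:1 reduction.
That puts the output at -14 dBFS; make-up adds 3 dB, giving -11 dBFS.

-11 dBFS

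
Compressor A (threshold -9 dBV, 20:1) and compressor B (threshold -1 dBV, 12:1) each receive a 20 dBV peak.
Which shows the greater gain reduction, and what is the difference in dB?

A, by 8.3 dB

A: 29 dB over, compressed to 1.45 dB over, so 27.55 dB of GR.
B: 21 dB over, compressed to 1.75 dB over, so 19.25 dB of GR.
Difference: 8.3 dB in favour of A.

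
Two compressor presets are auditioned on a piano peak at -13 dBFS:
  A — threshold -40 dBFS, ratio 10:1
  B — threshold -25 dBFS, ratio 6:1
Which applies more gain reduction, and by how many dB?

A, by 14.3 dB

A: overshoot 27 dB → output overshoot 2.7 dB → GR 24.3 dB.
B: overshoot 12 dB → output overshoot 2 dB → GR 10 dB.
A reduces 14.3 dB more.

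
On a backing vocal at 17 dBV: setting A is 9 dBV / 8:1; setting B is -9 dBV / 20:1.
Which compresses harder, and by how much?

B, by 17.7 dB

A: GR = 8 − 8/8 = 7 dB.
B: GR = 26 − 26/20 = 24.7 dB.
Difference: 17.7 dB in favour of B.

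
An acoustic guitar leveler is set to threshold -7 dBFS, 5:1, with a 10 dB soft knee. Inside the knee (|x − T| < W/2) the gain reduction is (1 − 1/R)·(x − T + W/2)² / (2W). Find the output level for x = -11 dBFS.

x − T + W/2 = -11 − (-7) + 5 = 1.
GR = (1 − 1/5) × 1² / 20 = 0.8 × 1 / 20 = 0.04 dB.
Output = -11 − 0.04 = -11.04 dBFS.

-11.04 dBFS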